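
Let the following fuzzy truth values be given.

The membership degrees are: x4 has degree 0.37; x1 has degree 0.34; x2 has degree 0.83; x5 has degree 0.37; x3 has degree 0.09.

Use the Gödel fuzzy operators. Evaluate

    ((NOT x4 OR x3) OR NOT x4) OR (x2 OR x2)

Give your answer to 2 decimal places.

0.83

NOT x4 = 1 − 0.37 = 0.63
NOT x4 OR x3 = max(a, b) on (0.63, 0.09) = 0.63
NOT x4 = 1 − 0.37 = 0.63
(NOT x4 OR x3) OR NOT x4 = max(a, b) on (0.63, 0.63) = 0.63
x2 OR x2 = max(a, b) on (0.83, 0.83) = 0.83
((NOT x4 OR x3) OR NOT x4) OR (x2 OR x2) = max(a, b) on (0.63, 0.83) = 0.83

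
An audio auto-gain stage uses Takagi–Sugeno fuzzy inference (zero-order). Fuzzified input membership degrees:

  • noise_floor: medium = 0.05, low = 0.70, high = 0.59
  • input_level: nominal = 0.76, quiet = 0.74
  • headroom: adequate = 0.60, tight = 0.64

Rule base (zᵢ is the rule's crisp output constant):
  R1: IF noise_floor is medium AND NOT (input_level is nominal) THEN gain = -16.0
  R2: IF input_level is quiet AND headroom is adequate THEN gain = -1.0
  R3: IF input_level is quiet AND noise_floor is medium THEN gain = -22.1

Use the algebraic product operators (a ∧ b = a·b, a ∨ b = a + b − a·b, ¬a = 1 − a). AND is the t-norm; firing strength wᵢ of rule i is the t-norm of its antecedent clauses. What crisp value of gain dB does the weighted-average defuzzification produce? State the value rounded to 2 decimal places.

-2.95

R1 (z=-16.0): medium=0.05, ¬nominal=1−0.76=0.24; AND[a·b] → w = 0.0120
R2 (z=-1.0): quiet=0.74, adequate=0.60; AND[a·b] → w = 0.4440
R3 (z=-22.1): quiet=0.74, medium=0.05; AND[a·b] → w = 0.0370
Weighted average = (0.0120·-16.0 + 0.4440·-1.0 + 0.0370·-22.1) / (0.0120 + 0.4440 + 0.0370)
  = -1.4537 / 0.4930 = -2.95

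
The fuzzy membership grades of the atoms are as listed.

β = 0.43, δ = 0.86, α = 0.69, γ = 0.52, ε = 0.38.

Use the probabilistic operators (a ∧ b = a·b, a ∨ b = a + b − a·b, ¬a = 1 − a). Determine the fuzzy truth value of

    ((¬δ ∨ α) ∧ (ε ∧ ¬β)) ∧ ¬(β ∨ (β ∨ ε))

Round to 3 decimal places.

¬δ = 1 − 0.8600 = 0.1400
¬δ ∨ α = a + b − a·b on (0.1400, 0.6900) = 0.7334
¬β = 1 − 0.4300 = 0.5700
ε ∧ ¬β = a·b on (0.3800, 0.5700) = 0.2166
(¬δ ∨ α) ∧ (ε ∧ ¬β) = a·b on (0.7334, 0.2166) = 0.1589
β ∨ ε = a + b − a·b on (0.4300, 0.3800) = 0.6466
β ∨ (β ∨ ε) = a + b − a·b on (0.4300, 0.6466) = 0.7986
¬(β ∨ (β ∨ ε)) = 1 − 0.7986 = 0.2014
((¬δ ∨ α) ∧ (ε ∧ ¬β)) ∧ ¬(β ∨ (β ∨ ε)) = a·b on (0.1589, 0.2014) = 0.0320

0.032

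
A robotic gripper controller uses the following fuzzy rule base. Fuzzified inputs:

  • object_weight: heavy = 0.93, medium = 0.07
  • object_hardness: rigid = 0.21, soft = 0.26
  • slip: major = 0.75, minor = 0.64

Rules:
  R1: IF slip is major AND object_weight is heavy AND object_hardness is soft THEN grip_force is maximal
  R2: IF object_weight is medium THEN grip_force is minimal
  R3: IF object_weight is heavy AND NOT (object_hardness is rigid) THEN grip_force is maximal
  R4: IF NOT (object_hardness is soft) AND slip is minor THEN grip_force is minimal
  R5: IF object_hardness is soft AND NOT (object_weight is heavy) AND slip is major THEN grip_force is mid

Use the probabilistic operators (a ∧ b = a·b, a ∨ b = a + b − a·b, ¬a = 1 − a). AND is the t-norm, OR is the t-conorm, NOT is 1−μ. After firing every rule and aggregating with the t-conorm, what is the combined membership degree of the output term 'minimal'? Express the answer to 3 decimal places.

R1: major=0.75, heavy=0.93, soft=0.26; AND[a·b] → w = 0.1814
R2: medium=0.07 → w = 0.0700
R3: heavy=0.93, ¬rigid=1−0.21=0.79; AND[a·b] → w = 0.7347
R4: ¬soft=1−0.26=0.74, minor=0.64; AND[a·b] → w = 0.4736
R5: soft=0.26, ¬heavy=1−0.93=0.07, major=0.75; AND[a·b] → w = 0.0136
Rules with consequent 'minimal': {R2, R4} → strengths 0.0700, 0.4736
Aggregate via t-conorm [a + b − a·b]: 0.5104

0.510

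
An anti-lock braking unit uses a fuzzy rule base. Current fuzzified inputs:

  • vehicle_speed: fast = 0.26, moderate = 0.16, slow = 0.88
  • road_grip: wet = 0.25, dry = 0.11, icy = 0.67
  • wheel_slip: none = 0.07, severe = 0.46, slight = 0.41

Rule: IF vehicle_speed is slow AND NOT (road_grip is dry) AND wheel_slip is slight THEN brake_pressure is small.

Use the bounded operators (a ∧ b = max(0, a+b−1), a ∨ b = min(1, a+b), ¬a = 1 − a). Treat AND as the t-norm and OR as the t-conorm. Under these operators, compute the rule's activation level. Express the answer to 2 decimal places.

0.18

firing strength: slow=0.88, ¬dry=1−0.11=0.89, slight=0.41; AND[max(0, a+b−1)] → w = 0.18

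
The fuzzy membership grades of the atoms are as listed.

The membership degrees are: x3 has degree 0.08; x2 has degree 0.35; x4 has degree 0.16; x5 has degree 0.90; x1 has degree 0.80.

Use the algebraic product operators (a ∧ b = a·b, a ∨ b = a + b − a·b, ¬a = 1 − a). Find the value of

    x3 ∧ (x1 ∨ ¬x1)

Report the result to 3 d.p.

0.067

¬x1 = 1 − 0.8000 = 0.2000
x1 ∨ ¬x1 = a + b − a·b on (0.8000, 0.2000) = 0.8400
x3 ∧ (x1 ∨ ¬x1) = a·b on (0.0800, 0.8400) = 0.0672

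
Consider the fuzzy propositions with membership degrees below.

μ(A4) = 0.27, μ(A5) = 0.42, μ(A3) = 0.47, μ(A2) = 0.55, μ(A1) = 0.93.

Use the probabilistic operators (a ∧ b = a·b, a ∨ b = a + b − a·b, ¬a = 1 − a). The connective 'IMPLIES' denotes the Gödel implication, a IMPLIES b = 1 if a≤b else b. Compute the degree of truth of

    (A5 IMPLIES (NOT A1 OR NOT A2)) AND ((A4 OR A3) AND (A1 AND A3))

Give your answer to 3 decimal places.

NOT A1 = 1 − 0.9300 = 0.0700
NOT A2 = 1 − 0.5500 = 0.4500
NOT A1 OR NOT A2 = a + b − a·b on (0.0700, 0.4500) = 0.4885
A5 IMPLIES (NOT A1 OR NOT A2)  [Gödel: 1 if a≤b else b] with a=0.4200, b=0.4885 → 1.0000
A4 OR A3 = a + b − a·b on (0.2700, 0.4700) = 0.6131
A1 AND A3 = a·b on (0.9300, 0.4700) = 0.4371
(A4 OR A3) AND (A1 AND A3) = a·b on (0.6131, 0.4371) = 0.2680
(A5 IMPLIES (NOT A1 OR NOT A2)) AND ((A4 OR A3) AND (A1 AND A3)) = a·b on (1.0000, 0.2680) = 0.2680

0.268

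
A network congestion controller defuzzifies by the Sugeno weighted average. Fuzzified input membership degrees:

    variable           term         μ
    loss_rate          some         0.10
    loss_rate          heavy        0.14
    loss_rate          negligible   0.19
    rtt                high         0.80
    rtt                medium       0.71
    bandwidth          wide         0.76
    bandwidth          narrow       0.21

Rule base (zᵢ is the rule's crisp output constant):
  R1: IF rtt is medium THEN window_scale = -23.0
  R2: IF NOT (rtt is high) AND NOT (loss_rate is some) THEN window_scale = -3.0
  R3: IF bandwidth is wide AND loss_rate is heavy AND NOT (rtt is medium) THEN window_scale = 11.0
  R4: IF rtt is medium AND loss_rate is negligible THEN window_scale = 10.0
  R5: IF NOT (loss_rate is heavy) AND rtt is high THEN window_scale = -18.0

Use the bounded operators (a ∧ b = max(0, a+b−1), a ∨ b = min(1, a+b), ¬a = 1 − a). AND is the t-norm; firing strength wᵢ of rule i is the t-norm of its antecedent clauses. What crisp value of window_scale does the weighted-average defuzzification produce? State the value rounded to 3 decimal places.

-19.395

R1 (z=-23.0): medium=0.71 → w = 0.71
R2 (z=-3.0): ¬high=1−0.80=0.20, ¬some=1−0.10=0.90; AND[max(0, a+b−1)] → w = 0.10
R3 (z=11.0): wide=0.76, heavy=0.14, ¬medium=1−0.71=0.29; AND[max(0, a+b−1)] → w = 0.00
R4 (z=10.0): medium=0.71, negligible=0.19; AND[max(0, a+b−1)] → w = 0.00
R5 (z=-18.0): ¬heavy=1−0.14=0.86, high=0.80; AND[max(0, a+b−1)] → w = 0.66
Weighted average = (0.71·-23.0 + 0.10·-3.0 + 0.00·11.0 + 0.00·10.0 + 0.66·-18.0) / (0.71 + 0.10 + 0.00 + 0.00 + 0.66)
  = -28.5100 / 1.4700 = -19.395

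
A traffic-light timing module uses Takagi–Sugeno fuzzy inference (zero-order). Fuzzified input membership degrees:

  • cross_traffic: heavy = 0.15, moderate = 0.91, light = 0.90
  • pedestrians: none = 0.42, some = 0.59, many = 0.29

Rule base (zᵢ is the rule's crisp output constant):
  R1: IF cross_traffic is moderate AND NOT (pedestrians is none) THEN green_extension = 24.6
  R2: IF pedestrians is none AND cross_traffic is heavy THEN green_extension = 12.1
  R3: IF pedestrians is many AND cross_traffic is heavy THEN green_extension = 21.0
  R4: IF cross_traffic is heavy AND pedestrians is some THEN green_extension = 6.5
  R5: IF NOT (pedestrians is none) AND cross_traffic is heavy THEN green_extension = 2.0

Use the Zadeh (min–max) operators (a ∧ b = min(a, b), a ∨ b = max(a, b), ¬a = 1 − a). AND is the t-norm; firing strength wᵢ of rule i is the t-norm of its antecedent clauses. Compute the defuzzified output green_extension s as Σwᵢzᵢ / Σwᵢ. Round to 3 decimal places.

R1 (z=24.6): moderate=0.91, ¬none=1−0.42=0.58; AND[min(a, b)] → w = 0.58
R2 (z=12.1): none=0.42, heavy=0.15; AND[min(a, b)] → w = 0.15
R3 (z=21.0): many=0.29, heavy=0.15; AND[min(a, b)] → w = 0.15
R4 (z=6.5): heavy=0.15, some=0.59; AND[min(a, b)] → w = 0.15
R5 (z=2.0): ¬none=1−0.42=0.58, heavy=0.15; AND[min(a, b)] → w = 0.15
Weighted average = (0.58·24.6 + 0.15·12.1 + 0.15·21.0 + 0.15·6.5 + 0.15·2.0) / (0.58 + 0.15 + 0.15 + 0.15 + 0.15)
  = 20.5080 / 1.1800 = 17.380

17.380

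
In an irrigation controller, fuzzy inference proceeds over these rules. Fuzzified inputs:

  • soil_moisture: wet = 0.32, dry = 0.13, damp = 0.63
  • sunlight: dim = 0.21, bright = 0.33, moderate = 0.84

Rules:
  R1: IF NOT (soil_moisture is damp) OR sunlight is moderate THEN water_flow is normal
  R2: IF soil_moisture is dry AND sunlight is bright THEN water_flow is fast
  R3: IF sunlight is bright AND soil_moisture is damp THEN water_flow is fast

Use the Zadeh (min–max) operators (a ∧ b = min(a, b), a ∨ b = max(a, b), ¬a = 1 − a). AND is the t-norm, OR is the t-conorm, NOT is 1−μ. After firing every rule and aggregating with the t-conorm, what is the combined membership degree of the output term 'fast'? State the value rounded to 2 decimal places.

0.33

R1: ¬damp=1−0.63=0.37, moderate=0.84; OR[max(a, b)] → w = 0.84
R2: dry=0.13, bright=0.33; AND[min(a, b)] → w = 0.13
R3: bright=0.33, damp=0.63; AND[min(a, b)] → w = 0.33
Rules with consequent 'fast': {R2, R3} → strengths 0.13, 0.33
Aggregate via t-conorm [max(a, b)]: 0.33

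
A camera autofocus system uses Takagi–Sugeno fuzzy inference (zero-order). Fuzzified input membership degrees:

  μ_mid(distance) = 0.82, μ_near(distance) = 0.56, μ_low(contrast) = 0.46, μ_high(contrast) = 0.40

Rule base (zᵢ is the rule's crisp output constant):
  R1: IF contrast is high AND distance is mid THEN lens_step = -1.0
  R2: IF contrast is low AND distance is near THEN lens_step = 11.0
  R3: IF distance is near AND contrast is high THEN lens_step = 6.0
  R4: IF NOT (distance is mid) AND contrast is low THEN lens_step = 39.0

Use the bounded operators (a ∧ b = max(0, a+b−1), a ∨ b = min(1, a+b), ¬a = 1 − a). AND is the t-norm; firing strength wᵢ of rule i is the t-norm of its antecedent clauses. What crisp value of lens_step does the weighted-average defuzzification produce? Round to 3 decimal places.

0.000

R1 (z=-1.0): high=0.40, mid=0.82; AND[max(0, a+b−1)] → w = 0.22
R2 (z=11.0): low=0.46, near=0.56; AND[max(0, a+b−1)] → w = 0.02
R3 (z=6.0): near=0.56, high=0.40; AND[max(0, a+b−1)] → w = 0.00
R4 (z=39.0): ¬mid=1−0.82=0.18, low=0.46; AND[max(0, a+b−1)] → w = 0.00
Weighted average = (0.22·-1.0 + 0.02·11.0 + 0.00·6.0 + 0.00·39.0) / (0.22 + 0.02 + 0.00 + 0.00)
  = 0.0000 / 0.2400 = 0.000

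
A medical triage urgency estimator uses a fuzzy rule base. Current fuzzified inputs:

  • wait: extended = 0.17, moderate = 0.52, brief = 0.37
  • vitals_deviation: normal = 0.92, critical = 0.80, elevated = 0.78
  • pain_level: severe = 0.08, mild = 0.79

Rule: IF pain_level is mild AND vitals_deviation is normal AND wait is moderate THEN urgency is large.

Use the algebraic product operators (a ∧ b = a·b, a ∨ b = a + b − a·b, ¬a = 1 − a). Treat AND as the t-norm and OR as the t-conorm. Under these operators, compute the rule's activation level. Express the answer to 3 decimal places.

0.378

firing strength: mild=0.79, normal=0.92, moderate=0.52; AND[a·b] → w = 0.3779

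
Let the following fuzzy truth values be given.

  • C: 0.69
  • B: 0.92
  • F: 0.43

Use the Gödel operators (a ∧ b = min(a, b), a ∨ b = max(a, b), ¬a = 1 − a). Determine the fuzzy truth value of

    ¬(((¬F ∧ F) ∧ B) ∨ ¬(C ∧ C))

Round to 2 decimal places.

¬F = 1 − 0.43 = 0.57
¬F ∧ F = min(a, b) on (0.57, 0.43) = 0.43
(¬F ∧ F) ∧ B = min(a, b) on (0.43, 0.92) = 0.43
C ∧ C = min(a, b) on (0.69, 0.69) = 0.69
¬(C ∧ C) = 1 − 0.69 = 0.31
((¬F ∧ F) ∧ B) ∨ ¬(C ∧ C) = max(a, b) on (0.43, 0.31) = 0.43
¬(((¬F ∧ F) ∧ B) ∨ ¬(C ∧ C)) = 1 − 0.43 = 0.57

0.57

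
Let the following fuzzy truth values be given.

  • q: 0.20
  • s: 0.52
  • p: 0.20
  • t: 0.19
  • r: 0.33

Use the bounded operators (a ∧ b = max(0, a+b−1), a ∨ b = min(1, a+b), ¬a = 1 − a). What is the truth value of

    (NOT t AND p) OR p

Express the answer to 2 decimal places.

NOT t = 1 − 0.19 = 0.81
NOT t AND p = max(0, a+b−1) on (0.81, 0.20) = 0.01
(NOT t AND p) OR p = min(1, a+b) on (0.01, 0.20) = 0.21

0.21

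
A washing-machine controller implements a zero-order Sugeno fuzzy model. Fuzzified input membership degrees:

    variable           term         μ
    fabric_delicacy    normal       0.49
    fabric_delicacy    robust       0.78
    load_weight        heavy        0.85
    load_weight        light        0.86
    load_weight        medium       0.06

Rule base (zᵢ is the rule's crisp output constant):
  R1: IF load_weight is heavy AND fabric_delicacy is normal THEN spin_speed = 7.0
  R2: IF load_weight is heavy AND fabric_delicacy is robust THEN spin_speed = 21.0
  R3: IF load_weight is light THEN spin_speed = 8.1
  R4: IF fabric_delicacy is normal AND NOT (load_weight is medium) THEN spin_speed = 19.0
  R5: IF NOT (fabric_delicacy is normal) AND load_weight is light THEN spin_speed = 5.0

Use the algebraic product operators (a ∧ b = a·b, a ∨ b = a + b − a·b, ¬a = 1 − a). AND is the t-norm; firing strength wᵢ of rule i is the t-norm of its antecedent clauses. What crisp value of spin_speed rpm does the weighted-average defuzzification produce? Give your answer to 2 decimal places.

12.24

R1 (z=7.0): heavy=0.85, normal=0.49; AND[a·b] → w = 0.4165
R2 (z=21.0): heavy=0.85, robust=0.78; AND[a·b] → w = 0.6630
R3 (z=8.1): light=0.86 → w = 0.8600
R4 (z=19.0): normal=0.49, ¬medium=1−0.06=0.94; AND[a·b] → w = 0.4606
R5 (z=5.0): ¬normal=1−0.49=0.51, light=0.86; AND[a·b] → w = 0.4386
Weighted average = (0.4165·7.0 + 0.6630·21.0 + 0.8600·8.1 + 0.4606·19.0 + 0.4386·5.0) / (0.4165 + 0.6630 + 0.8600 + 0.4606 + 0.4386)
  = 34.7489 / 2.8387 = 12.24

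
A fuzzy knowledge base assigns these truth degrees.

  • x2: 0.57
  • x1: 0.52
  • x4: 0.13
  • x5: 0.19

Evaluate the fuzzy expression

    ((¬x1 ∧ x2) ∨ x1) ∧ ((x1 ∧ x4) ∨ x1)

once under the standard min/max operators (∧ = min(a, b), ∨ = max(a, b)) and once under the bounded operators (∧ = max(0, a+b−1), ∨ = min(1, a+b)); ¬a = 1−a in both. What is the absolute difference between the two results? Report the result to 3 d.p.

Under standard min/max:
  ¬x1 = 1 − 0.52 = 0.48
  ¬x1 ∧ x2 = min(a, b) on (0.48, 0.57) = 0.48
  (¬x1 ∧ x2) ∨ x1 = max(a, b) on (0.48, 0.52) = 0.52
  x1 ∧ x4 = min(a, b) on (0.52, 0.13) = 0.13
  (x1 ∧ x4) ∨ x1 = max(a, b) on (0.13, 0.52) = 0.52
  ((¬x1 ∧ x2) ∨ x1) ∧ ((x1 ∧ x4) ∨ x1) = min(a, b) on (0.52, 0.52) = 0.52
  → value = 0.5200
Under bounded:
  ¬x1 = 1 − 0.52 = 0.48
  ¬x1 ∧ x2 = max(0, a+b−1) on (0.48, 0.57) = 0.05
  (¬x1 ∧ x2) ∨ x1 = min(1, a+b) on (0.05, 0.52) = 0.57
  x1 ∧ x4 = max(0, a+b−1) on (0.52, 0.13) = 0.00
  (x1 ∧ x4) ∨ x1 = min(1, a+b) on (0.00, 0.52) = 0.52
  ((¬x1 ∧ x2) ∨ x1) ∧ ((x1 ∧ x4) ∨ x1) = max(0, a+b−1) on (0.57, 0.52) = 0.09
  → value = 0.0900
|0.5200 − 0.0900| = 0.430

0.430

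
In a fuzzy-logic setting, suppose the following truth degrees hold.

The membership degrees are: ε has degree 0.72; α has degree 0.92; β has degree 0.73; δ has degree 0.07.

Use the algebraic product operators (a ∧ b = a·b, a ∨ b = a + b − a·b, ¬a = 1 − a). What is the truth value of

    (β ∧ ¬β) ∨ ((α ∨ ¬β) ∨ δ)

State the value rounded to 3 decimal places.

¬β = 1 − 0.7300 = 0.2700
β ∧ ¬β = a·b on (0.7300, 0.2700) = 0.1971
¬β = 1 − 0.7300 = 0.2700
α ∨ ¬β = a + b − a·b on (0.9200, 0.2700) = 0.9416
(α ∨ ¬β) ∨ δ = a + b − a·b on (0.9416, 0.0700) = 0.9457
(β ∧ ¬β) ∨ ((α ∨ ¬β) ∨ δ) = a + b − a·b on (0.1971, 0.9457) = 0.9564

0.956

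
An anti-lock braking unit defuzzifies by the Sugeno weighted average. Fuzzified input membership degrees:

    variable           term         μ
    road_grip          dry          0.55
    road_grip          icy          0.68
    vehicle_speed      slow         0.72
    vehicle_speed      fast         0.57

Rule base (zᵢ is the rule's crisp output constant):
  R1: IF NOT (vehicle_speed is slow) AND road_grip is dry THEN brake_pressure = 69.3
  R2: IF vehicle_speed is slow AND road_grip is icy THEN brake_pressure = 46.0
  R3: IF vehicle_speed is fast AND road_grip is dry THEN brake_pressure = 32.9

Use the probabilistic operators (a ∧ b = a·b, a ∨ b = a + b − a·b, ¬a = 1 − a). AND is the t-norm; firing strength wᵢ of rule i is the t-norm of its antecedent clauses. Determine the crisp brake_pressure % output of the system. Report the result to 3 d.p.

45.458

R1 (z=69.3): ¬slow=1−0.72=0.28, dry=0.55; AND[a·b] → w = 0.1540
R2 (z=46.0): slow=0.72, icy=0.68; AND[a·b] → w = 0.4896
R3 (z=32.9): fast=0.57, dry=0.55; AND[a·b] → w = 0.3135
Weighted average = (0.1540·69.3 + 0.4896·46.0 + 0.3135·32.9) / (0.1540 + 0.4896 + 0.3135)
  = 43.5080 / 0.9571 = 45.458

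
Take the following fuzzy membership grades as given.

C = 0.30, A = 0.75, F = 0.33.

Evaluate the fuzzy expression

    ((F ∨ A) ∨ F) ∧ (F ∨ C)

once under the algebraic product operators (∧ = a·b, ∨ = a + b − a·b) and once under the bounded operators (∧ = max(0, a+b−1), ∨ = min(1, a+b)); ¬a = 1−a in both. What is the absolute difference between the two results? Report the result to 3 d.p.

0.159

Under algebraic product:
  F ∨ A = a + b − a·b on (0.3300, 0.7500) = 0.8325
  (F ∨ A) ∨ F = a + b − a·b on (0.8325, 0.3300) = 0.8878
  F ∨ C = a + b − a·b on (0.3300, 0.3000) = 0.5310
  ((F ∨ A) ∨ F) ∧ (F ∨ C) = a·b on (0.8878, 0.5310) = 0.4714
  → value = 0.4714
Under bounded:
  F ∨ A = min(1, a+b) on (0.33, 0.75) = 1.00
  (F ∨ A) ∨ F = min(1, a+b) on (1.00, 0.33) = 1.00
  F ∨ C = min(1, a+b) on (0.33, 0.30) = 0.63
  ((F ∨ A) ∨ F) ∧ (F ∨ C) = max(0, a+b−1) on (1.00, 0.63) = 0.63
  → value = 0.6300
|0.4714 − 0.6300| = 0.159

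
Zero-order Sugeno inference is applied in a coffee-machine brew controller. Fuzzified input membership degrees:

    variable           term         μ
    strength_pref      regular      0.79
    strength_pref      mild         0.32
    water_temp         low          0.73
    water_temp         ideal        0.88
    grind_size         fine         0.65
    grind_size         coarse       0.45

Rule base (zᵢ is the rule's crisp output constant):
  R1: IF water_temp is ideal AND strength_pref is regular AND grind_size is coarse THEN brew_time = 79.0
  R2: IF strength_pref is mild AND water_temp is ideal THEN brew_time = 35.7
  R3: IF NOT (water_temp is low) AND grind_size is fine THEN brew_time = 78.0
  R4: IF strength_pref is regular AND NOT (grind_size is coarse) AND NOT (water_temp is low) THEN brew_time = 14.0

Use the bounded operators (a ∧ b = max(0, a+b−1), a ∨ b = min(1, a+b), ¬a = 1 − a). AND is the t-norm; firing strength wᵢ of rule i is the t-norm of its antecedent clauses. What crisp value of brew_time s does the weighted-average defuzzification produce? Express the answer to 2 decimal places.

R1 (z=79.0): ideal=0.88, regular=0.79, coarse=0.45; AND[max(0, a+b−1)] → w = 0.12
R2 (z=35.7): mild=0.32, ideal=0.88; AND[max(0, a+b−1)] → w = 0.20
R3 (z=78.0): ¬low=1−0.73=0.27, fine=0.65; AND[max(0, a+b−1)] → w = 0.00
R4 (z=14.0): regular=0.79, ¬coarse=1−0.45=0.55, ¬low=1−0.73=0.27; AND[max(0, a+b−1)] → w = 0.00
Weighted average = (0.12·79.0 + 0.20·35.7 + 0.00·78.0 + 0.00·14.0) / (0.12 + 0.20 + 0.00 + 0.00)
  = 16.6200 / 0.3200 = 51.94

51.94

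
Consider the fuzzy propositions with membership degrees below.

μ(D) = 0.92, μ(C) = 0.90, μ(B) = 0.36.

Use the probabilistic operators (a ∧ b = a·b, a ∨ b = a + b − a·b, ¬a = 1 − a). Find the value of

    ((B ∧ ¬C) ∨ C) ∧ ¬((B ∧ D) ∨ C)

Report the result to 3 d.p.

¬C = 1 − 0.9000 = 0.1000
B ∧ ¬C = a·b on (0.3600, 0.1000) = 0.0360
(B ∧ ¬C) ∨ C = a + b − a·b on (0.0360, 0.9000) = 0.9036
B ∧ D = a·b on (0.3600, 0.9200) = 0.3312
(B ∧ D) ∨ C = a + b − a·b on (0.3312, 0.9000) = 0.9331
¬((B ∧ D) ∨ C) = 1 − 0.9331 = 0.0669
((B ∧ ¬C) ∨ C) ∧ ¬((B ∧ D) ∨ C) = a·b on (0.9036, 0.0669) = 0.0604

0.060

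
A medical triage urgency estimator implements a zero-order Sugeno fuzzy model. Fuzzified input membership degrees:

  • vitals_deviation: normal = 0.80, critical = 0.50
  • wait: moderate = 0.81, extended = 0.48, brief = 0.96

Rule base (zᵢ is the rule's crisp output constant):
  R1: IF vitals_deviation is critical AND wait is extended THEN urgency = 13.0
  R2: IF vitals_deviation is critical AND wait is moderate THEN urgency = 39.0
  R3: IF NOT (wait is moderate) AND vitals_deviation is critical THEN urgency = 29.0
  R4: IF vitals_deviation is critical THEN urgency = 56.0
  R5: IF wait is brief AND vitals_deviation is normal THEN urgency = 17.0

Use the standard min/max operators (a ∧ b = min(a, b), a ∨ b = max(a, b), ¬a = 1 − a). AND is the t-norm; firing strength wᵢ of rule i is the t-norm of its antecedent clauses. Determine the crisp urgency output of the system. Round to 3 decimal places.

R1 (z=13.0): critical=0.50, extended=0.48; AND[min(a, b)] → w = 0.48
R2 (z=39.0): critical=0.50, moderate=0.81; AND[min(a, b)] → w = 0.50
R3 (z=29.0): ¬moderate=1−0.81=0.19, critical=0.50; AND[min(a, b)] → w = 0.19
R4 (z=56.0): critical=0.50 → w = 0.50
R5 (z=17.0): brief=0.96, normal=0.80; AND[min(a, b)] → w = 0.80
Weighted average = (0.48·13.0 + 0.50·39.0 + 0.19·29.0 + 0.50·56.0 + 0.80·17.0) / (0.48 + 0.50 + 0.19 + 0.50 + 0.80)
  = 72.8500 / 2.4700 = 29.494

29.494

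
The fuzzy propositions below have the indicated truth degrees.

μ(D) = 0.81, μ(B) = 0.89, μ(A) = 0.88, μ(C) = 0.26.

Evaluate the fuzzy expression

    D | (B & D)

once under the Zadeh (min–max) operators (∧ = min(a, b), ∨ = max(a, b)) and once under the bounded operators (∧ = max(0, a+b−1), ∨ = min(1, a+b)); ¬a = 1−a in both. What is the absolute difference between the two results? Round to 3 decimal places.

0.190

Under Zadeh (min–max):
  B & D = min(a, b) on (0.89, 0.81) = 0.81
  D | (B & D) = max(a, b) on (0.81, 0.81) = 0.81
  → value = 0.8100
Under bounded:
  B & D = max(0, a+b−1) on (0.89, 0.81) = 0.70
  D | (B & D) = min(1, a+b) on (0.81, 0.70) = 1.00
  → value = 1.0000
|0.8100 − 1.0000| = 0.190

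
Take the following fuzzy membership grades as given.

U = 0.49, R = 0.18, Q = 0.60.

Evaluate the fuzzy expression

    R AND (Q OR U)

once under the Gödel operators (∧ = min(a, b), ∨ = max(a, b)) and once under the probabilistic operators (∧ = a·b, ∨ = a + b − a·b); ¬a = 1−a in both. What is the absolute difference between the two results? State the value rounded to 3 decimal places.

0.037

Under Gödel:
  Q OR U = max(a, b) on (0.60, 0.49) = 0.60
  R AND (Q OR U) = min(a, b) on (0.18, 0.60) = 0.18
  → value = 0.1800
Under probabilistic:
  Q OR U = a + b − a·b on (0.6000, 0.4900) = 0.7960
  R AND (Q OR U) = a·b on (0.1800, 0.7960) = 0.1433
  → value = 0.1433
|0.1800 − 0.1433| = 0.037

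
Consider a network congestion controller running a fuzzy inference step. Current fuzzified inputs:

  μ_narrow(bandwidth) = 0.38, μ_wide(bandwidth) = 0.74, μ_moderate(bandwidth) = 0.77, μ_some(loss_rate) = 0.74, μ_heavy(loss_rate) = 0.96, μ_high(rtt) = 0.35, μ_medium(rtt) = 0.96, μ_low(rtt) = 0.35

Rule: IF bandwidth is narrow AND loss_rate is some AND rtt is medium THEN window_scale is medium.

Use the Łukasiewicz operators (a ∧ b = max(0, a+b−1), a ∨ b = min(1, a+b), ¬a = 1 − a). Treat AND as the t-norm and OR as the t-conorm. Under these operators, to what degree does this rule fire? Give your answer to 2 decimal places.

0.08

firing strength: narrow=0.38, some=0.74, medium=0.96; AND[max(0, a+b−1)] → w = 0.08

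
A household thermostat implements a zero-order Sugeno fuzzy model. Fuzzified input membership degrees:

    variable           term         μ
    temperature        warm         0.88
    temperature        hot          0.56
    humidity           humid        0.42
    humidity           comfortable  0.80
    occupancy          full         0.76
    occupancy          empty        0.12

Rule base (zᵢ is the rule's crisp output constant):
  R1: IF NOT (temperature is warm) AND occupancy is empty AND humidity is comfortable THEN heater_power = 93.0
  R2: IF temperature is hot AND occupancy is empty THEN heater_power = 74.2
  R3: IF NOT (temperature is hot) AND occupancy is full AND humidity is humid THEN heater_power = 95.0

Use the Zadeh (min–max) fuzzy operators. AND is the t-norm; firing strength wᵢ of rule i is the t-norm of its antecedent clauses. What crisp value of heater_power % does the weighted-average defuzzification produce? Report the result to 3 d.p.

90.855

R1 (z=93.0): ¬warm=1−0.88=0.12, empty=0.12, comfortable=0.80; AND[min(a, b)] → w = 0.12
R2 (z=74.2): hot=0.56, empty=0.12; AND[min(a, b)] → w = 0.12
R3 (z=95.0): ¬hot=1−0.56=0.44, full=0.76, humid=0.42; AND[min(a, b)] → w = 0.42
Weighted average = (0.12·93.0 + 0.12·74.2 + 0.42·95.0) / (0.12 + 0.12 + 0.42)
  = 59.9640 / 0.6600 = 90.855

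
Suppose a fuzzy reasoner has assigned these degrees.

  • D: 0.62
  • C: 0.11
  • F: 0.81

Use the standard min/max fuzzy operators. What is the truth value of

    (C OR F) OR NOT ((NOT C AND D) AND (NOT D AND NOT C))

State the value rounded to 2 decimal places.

C OR F = max(a, b) on (0.11, 0.81) = 0.81
NOT C = 1 − 0.11 = 0.89
NOT C AND D = min(a, b) on (0.89, 0.62) = 0.62
NOT D = 1 − 0.62 = 0.38
NOT C = 1 − 0.11 = 0.89
NOT D AND NOT C = min(a, b) on (0.38, 0.89) = 0.38
(NOT C AND D) AND (NOT D AND NOT C) = min(a, b) on (0.62, 0.38) = 0.38
NOT ((NOT C AND D) AND (NOT D AND NOT C)) = 1 − 0.38 = 0.62
(C OR F) OR NOT ((NOT C AND D) AND (NOT D AND NOT C)) = max(a, b) on (0.81, 0.62) = 0.81

0.81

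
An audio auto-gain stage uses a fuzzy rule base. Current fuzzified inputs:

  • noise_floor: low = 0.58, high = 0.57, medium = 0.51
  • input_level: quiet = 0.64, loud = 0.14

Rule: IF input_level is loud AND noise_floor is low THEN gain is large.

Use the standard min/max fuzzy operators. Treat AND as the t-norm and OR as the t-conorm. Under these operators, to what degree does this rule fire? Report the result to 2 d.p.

0.14

firing strength: loud=0.14, low=0.58; AND[min(a, b)] → w = 0.14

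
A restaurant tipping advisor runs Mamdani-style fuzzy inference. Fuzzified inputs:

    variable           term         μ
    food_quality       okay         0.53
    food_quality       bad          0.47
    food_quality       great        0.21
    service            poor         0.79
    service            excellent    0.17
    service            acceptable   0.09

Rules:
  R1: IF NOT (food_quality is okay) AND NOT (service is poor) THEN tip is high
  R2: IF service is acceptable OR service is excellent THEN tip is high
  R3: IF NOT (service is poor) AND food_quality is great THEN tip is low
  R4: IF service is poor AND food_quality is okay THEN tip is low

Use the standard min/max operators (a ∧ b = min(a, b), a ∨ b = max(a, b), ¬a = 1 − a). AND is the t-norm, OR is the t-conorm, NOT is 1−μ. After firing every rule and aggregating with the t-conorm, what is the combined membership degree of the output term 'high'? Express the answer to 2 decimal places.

0.21

R1: ¬okay=1−0.53=0.47, ¬poor=1−0.79=0.21; AND[min(a, b)] → w = 0.21
R2: acceptable=0.09, excellent=0.17; OR[max(a, b)] → w = 0.17
R3: ¬poor=1−0.79=0.21, great=0.21; AND[min(a, b)] → w = 0.21
R4: poor=0.79, okay=0.53; AND[min(a, b)] → w = 0.53
Rules with consequent 'high': {R1, R2} → strengths 0.21, 0.17
Aggregate via t-conorm [max(a, b)]: 0.21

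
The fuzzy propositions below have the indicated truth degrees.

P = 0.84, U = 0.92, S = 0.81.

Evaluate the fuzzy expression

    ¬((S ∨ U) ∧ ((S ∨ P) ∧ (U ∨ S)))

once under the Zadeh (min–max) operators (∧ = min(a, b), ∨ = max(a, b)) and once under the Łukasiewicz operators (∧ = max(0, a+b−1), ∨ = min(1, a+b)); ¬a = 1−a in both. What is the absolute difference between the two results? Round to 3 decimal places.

0.160

Under Zadeh (min–max):
  S ∨ U = max(a, b) on (0.81, 0.92) = 0.92
  S ∨ P = max(a, b) on (0.81, 0.84) = 0.84
  U ∨ S = max(a, b) on (0.92, 0.81) = 0.92
  (S ∨ P) ∧ (U ∨ S) = min(a, b) on (0.84, 0.92) = 0.84
  (S ∨ U) ∧ ((S ∨ P) ∧ (U ∨ S)) = min(a, b) on (0.92, 0.84) = 0.84
  ¬((S ∨ U) ∧ ((S ∨ P) ∧ (U ∨ S))) = 1 − 0.84 = 0.16
  → value = 0.1600
Under Łukasiewicz:
  S ∨ U = min(1, a+b) on (0.81, 0.92) = 1.00
  S ∨ P = min(1, a+b) on (0.81, 0.84) = 1.00
  U ∨ S = min(1, a+b) on (0.92, 0.81) = 1.00
  (S ∨ P) ∧ (U ∨ S) = max(0, a+b−1) on (1.00, 1.00) = 1.00
  (S ∨ U) ∧ ((S ∨ P) ∧ (U ∨ S)) = max(0, a+b−1) on (1.00, 1.00) = 1.00
  ¬((S ∨ U) ∧ ((S ∨ P) ∧ (U ∨ S))) = 1 − 1.00 = 0.00
  → value = 0.0000
|0.1600 − 0.0000| = 0.160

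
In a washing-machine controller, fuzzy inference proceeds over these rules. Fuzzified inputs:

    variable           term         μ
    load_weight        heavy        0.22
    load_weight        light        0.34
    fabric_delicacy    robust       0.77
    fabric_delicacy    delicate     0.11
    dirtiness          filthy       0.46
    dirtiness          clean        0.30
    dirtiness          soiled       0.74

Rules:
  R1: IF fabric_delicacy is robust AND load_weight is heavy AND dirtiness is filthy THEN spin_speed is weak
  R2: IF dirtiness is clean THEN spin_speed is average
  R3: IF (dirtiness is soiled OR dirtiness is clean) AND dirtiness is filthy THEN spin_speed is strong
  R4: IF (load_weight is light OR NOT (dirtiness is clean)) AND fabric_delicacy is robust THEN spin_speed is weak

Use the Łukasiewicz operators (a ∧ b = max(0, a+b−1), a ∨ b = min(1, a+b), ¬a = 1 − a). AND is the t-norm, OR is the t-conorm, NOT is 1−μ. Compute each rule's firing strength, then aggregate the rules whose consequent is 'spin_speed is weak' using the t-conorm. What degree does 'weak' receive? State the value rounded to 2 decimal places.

0.77

R1: robust=0.77, heavy=0.22, filthy=0.46; AND[max(0, a+b−1)] → w = 0.00
R2: clean=0.30 → w = 0.30
R3: (soiled=0.74 OR clean=0.30) = 1.00; AND[max(0, a+b−1)] with filthy=0.46 → w = 0.46
R4: (light=0.34 OR ¬clean=1−0.30=0.70) = 1.00; AND[max(0, a+b−1)] with robust=0.77 → w = 0.77
Rules with consequent 'weak': {R1, R4} → strengths 0.00, 0.77
Aggregate via t-conorm [min(1, a+b)]: 0.77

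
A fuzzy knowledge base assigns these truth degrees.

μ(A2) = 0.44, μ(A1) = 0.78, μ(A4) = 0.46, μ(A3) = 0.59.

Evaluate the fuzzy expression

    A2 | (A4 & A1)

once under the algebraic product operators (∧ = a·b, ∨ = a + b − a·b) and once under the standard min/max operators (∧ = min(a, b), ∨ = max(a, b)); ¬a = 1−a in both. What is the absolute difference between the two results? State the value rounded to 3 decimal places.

0.181

Under algebraic product:
  A4 & A1 = a·b on (0.4600, 0.7800) = 0.3588
  A2 | (A4 & A1) = a + b − a·b on (0.4400, 0.3588) = 0.6409
  → value = 0.6409
Under standard min/max:
  A4 & A1 = min(a, b) on (0.46, 0.78) = 0.46
  A2 | (A4 & A1) = max(a, b) on (0.44, 0.46) = 0.46
  → value = 0.4600
|0.6409 − 0.4600| = 0.181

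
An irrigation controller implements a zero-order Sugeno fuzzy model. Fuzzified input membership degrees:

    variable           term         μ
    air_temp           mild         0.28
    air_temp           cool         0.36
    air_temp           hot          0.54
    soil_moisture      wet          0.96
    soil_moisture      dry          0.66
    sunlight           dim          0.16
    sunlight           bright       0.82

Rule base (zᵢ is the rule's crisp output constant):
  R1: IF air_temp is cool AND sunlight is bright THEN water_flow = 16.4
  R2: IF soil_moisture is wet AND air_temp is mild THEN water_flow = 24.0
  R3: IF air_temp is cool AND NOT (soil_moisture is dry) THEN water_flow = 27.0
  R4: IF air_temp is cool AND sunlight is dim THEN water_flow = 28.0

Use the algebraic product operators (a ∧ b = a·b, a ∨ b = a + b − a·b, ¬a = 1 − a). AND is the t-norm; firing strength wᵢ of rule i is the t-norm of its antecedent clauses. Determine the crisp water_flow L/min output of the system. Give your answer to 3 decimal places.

R1 (z=16.4): cool=0.36, bright=0.82; AND[a·b] → w = 0.2952
R2 (z=24.0): wet=0.96, mild=0.28; AND[a·b] → w = 0.2688
R3 (z=27.0): cool=0.36, ¬dry=1−0.66=0.34; AND[a·b] → w = 0.1224
R4 (z=28.0): cool=0.36, dim=0.16; AND[a·b] → w = 0.0576
Weighted average = (0.2952·16.4 + 0.2688·24.0 + 0.1224·27.0 + 0.0576·28.0) / (0.2952 + 0.2688 + 0.1224 + 0.0576)
  = 16.2101 / 0.7440 = 21.788

21.788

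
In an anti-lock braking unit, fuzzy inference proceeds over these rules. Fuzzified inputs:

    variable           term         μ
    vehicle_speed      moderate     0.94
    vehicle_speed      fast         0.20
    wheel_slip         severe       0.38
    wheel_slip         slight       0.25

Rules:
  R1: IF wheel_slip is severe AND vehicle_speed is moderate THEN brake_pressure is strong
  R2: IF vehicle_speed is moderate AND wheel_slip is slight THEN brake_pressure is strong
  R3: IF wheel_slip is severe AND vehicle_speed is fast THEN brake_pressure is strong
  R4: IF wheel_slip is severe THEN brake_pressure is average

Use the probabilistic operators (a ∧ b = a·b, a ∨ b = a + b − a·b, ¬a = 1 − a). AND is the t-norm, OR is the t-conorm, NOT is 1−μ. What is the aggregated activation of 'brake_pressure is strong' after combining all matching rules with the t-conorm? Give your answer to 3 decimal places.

R1: severe=0.38, moderate=0.94; AND[a·b] → w = 0.3572
R2: moderate=0.94, slight=0.25; AND[a·b] → w = 0.2350
R3: severe=0.38, fast=0.20; AND[a·b] → w = 0.0760
R4: severe=0.38 → w = 0.3800
Rules with consequent 'strong': {R1, R2, R3} → strengths 0.3572, 0.2350, 0.0760
Aggregate via t-conorm [a + b − a·b]: 0.5456

0.546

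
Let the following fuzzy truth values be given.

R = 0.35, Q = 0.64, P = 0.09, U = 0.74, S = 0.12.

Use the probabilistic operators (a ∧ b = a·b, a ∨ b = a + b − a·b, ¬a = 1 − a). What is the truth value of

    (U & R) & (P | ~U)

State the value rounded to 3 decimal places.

0.085

U & R = a·b on (0.7400, 0.3500) = 0.2590
~U = 1 − 0.7400 = 0.2600
P | ~U = a + b − a·b on (0.0900, 0.2600) = 0.3266
(U & R) & (P | ~U) = a·b on (0.2590, 0.3266) = 0.0846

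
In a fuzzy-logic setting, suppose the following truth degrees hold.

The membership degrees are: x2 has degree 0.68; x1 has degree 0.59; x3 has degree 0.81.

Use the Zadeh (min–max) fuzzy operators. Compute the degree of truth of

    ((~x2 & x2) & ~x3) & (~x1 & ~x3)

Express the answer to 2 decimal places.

0.19

~x2 = 1 − 0.68 = 0.32
~x2 & x2 = min(a, b) on (0.32, 0.68) = 0.32
~x3 = 1 − 0.81 = 0.19
(~x2 & x2) & ~x3 = min(a, b) on (0.32, 0.19) = 0.19
~x1 = 1 − 0.59 = 0.41
~x3 = 1 − 0.81 = 0.19
~x1 & ~x3 = min(a, b) on (0.41, 0.19) = 0.19
((~x2 & x2) & ~x3) & (~x1 & ~x3) = min(a, b) on (0.19, 0.19) = 0.19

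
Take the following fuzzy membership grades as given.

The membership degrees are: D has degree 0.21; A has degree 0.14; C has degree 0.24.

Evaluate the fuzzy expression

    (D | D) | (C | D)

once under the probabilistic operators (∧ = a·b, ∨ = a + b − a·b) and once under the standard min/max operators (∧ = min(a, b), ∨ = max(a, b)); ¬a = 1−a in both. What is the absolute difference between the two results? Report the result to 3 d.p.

Under probabilistic:
  D | D = a + b − a·b on (0.2100, 0.2100) = 0.3759
  C | D = a + b − a·b on (0.2400, 0.2100) = 0.3996
  (D | D) | (C | D) = a + b − a·b on (0.3759, 0.3996) = 0.6253
  → value = 0.6253
Under standard min/max:
  D | D = max(a, b) on (0.21, 0.21) = 0.21
  C | D = max(a, b) on (0.24, 0.21) = 0.24
  (D | D) | (C | D) = max(a, b) on (0.21, 0.24) = 0.24
  → value = 0.2400
|0.6253 − 0.2400| = 0.385

0.385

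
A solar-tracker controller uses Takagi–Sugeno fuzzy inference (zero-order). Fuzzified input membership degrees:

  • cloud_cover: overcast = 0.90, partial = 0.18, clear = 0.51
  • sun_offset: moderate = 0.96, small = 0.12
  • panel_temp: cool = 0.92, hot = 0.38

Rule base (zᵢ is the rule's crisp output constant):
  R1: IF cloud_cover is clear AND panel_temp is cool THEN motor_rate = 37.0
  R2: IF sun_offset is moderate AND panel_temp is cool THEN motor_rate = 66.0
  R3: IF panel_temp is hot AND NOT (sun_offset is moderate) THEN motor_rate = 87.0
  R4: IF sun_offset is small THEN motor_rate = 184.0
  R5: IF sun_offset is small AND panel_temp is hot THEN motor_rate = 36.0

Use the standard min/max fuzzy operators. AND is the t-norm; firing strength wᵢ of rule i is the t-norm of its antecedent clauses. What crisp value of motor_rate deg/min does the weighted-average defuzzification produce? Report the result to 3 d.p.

64.018

R1 (z=37.0): clear=0.51, cool=0.92; AND[min(a, b)] → w = 0.51
R2 (z=66.0): moderate=0.96, cool=0.92; AND[min(a, b)] → w = 0.92
R3 (z=87.0): hot=0.38, ¬moderate=1−0.96=0.04; AND[min(a, b)] → w = 0.04
R4 (z=184.0): small=0.12 → w = 0.12
R5 (z=36.0): small=0.12, hot=0.38; AND[min(a, b)] → w = 0.12
Weighted average = (0.51·37.0 + 0.92·66.0 + 0.04·87.0 + 0.12·184.0 + 0.12·36.0) / (0.51 + 0.92 + 0.04 + 0.12 + 0.12)
  = 109.4700 / 1.7100 = 64.018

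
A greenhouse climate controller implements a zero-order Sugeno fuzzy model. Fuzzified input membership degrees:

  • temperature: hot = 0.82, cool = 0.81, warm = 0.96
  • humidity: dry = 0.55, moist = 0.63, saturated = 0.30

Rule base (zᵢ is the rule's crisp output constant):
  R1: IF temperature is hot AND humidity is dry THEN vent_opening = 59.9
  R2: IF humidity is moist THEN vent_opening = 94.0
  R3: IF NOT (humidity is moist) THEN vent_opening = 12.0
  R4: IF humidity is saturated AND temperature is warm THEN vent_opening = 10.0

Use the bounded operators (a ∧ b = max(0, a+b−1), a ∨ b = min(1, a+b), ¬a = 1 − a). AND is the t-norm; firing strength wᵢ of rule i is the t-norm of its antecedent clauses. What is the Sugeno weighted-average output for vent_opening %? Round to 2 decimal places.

54.25

R1 (z=59.9): hot=0.82, dry=0.55; AND[max(0, a+b−1)] → w = 0.37
R2 (z=94.0): moist=0.63 → w = 0.63
R3 (z=12.0): ¬moist=1−0.63=0.37 → w = 0.37
R4 (z=10.0): saturated=0.30, warm=0.96; AND[max(0, a+b−1)] → w = 0.26
Weighted average = (0.37·59.9 + 0.63·94.0 + 0.37·12.0 + 0.26·10.0) / (0.37 + 0.63 + 0.37 + 0.26)
  = 88.4230 / 1.6300 = 54.25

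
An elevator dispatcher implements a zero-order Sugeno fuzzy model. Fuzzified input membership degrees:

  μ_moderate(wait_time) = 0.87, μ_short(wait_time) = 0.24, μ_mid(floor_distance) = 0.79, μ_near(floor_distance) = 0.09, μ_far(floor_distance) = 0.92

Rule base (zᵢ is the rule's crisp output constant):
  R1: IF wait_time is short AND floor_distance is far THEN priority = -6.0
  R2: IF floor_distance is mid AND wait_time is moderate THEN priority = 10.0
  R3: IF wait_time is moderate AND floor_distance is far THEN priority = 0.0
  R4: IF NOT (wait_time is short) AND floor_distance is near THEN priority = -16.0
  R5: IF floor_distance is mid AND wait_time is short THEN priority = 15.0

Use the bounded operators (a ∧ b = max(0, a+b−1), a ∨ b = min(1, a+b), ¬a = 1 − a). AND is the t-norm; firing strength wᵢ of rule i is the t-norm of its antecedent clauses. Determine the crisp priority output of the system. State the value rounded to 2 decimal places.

3.71

R1 (z=-6.0): short=0.24, far=0.92; AND[max(0, a+b−1)] → w = 0.16
R2 (z=10.0): mid=0.79, moderate=0.87; AND[max(0, a+b−1)] → w = 0.66
R3 (z=0.0): moderate=0.87, far=0.92; AND[max(0, a+b−1)] → w = 0.79
R4 (z=-16.0): ¬short=1−0.24=0.76, near=0.09; AND[max(0, a+b−1)] → w = 0.00
R5 (z=15.0): mid=0.79, short=0.24; AND[max(0, a+b−1)] → w = 0.03
Weighted average = (0.16·-6.0 + 0.66·10.0 + 0.79·0.0 + 0.00·-16.0 + 0.03·15.0) / (0.16 + 0.66 + 0.79 + 0.00 + 0.03)
  = 6.0900 / 1.6400 = 3.71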